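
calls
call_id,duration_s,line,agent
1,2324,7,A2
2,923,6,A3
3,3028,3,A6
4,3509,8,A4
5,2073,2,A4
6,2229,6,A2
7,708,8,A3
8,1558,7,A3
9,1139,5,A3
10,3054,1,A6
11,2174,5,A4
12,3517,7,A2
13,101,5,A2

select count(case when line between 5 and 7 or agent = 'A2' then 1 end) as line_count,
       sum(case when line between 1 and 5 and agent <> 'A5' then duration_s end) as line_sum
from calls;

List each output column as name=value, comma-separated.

[line_count: line between 5 and 7 or agent = 'A2']
call_id=1: ✓ → 1
call_id=2: ✓ → 1
call_id=3: ✗
call_id=4: ✗
call_id=5: ✗
call_id=6: ✓ → 1
call_id=7: ✗
call_id=8: ✓ → 1
call_id=9: ✓ → 1
call_id=10: ✗
call_id=11: ✓ → 1
call_id=12: ✓ → 1
call_id=13: ✓ → 1
line_count = COUNT(1, 1, 1, 1, 1, 1, 1, 1) = 8
—
[line_sum: line between 1 and 5 and agent <> 'A5']
call_id=1: ✗
call_id=2: ✗
call_id=3: ✓ → 3028
call_id=4: ✗
call_id=5: ✓ → 2073
call_id=6: ✗
call_id=7: ✗
call_id=8: ✗
call_id=9: ✓ → 1139
call_id=10: ✓ → 3054
call_id=11: ✓ → 2174
call_id=12: ✗
call_id=13: ✓ → 101
line_sum = 3028 + 2073 + 1139 + 3054 + 2174 + 101 = 11569

line_count=8, line_sum=11569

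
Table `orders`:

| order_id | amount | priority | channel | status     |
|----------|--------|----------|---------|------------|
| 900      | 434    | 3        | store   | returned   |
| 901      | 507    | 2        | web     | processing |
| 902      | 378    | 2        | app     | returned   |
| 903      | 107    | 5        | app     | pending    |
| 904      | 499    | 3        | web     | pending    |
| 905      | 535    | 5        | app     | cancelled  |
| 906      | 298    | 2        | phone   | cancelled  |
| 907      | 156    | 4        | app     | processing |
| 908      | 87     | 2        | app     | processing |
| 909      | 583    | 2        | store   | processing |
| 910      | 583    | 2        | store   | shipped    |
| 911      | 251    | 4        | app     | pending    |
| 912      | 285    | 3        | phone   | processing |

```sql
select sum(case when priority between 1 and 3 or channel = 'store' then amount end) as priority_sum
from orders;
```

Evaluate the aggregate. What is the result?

3654

order_id=900: ✓ → 434
order_id=901: ✓ → 507
order_id=902: ✓ → 378
order_id=903: ✗
order_id=904: ✓ → 499
order_id=905: ✗
order_id=906: ✓ → 298
order_id=907: ✗
order_id=908: ✓ → 87
order_id=909: ✓ → 583
order_id=910: ✓ → 583
order_id=911: ✗
order_id=912: ✓ → 285
priority_sum = 434 + 507 + 378 + 499 + 298 + 87 + 583 + 583 + 285 = 3654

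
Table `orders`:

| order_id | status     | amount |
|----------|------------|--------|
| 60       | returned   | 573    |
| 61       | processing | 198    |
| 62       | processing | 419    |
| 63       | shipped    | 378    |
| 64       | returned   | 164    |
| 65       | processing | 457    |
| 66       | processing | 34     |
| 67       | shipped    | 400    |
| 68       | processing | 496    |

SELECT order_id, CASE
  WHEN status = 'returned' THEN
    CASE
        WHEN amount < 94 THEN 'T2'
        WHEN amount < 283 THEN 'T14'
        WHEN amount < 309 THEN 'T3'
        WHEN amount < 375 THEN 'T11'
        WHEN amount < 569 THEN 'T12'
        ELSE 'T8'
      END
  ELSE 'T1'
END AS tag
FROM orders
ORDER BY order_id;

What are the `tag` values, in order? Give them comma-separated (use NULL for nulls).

order_id=60: status='returned' → inner[ELSE] → T8
order_id=61: status='processing' → outer ELSE → T1
order_id=62: status='processing' → outer ELSE → T1
order_id=63: status='shipped' → outer ELSE → T1
order_id=64: status='returned' → inner[amount < 283] → T14
order_id=65: status='processing' → outer ELSE → T1
order_id=66: status='processing' → outer ELSE → T1
order_id=67: status='shipped' → outer ELSE → T1
order_id=68: status='processing' → outer ELSE → T1

T8, T1, T1, T1, T14, T1, T1, T1, T1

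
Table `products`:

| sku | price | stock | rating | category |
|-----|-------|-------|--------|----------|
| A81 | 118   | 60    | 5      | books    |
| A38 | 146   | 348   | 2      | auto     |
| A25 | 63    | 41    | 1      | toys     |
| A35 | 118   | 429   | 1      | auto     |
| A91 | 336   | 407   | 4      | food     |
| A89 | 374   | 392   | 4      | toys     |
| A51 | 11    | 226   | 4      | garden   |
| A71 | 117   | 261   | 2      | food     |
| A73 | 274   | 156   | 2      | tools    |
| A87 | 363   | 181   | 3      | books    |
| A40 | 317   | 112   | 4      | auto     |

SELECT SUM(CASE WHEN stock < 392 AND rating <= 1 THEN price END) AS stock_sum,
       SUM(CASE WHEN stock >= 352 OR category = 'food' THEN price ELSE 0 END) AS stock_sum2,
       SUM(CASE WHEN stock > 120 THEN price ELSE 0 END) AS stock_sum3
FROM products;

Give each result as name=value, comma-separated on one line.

stock_sum=63, stock_sum2=945, stock_sum3=1739

[stock_sum: stock < 392 AND rating <= 1]
sku=A81: ✗
sku=A38: ✗
sku=A25: ✓ → 63
sku=A35: ✗
sku=A91: ✗
sku=A89: ✗
sku=A51: ✗
sku=A71: ✗
sku=A73: ✗
sku=A87: ✗
sku=A40: ✗
stock_sum = 63
—
[stock_sum2: stock >= 352 OR category = 'food']
sku=A81: ✗
sku=A38: ✗
sku=A25: ✗
sku=A35: ✓ → 118
sku=A91: ✓ → 336
sku=A89: ✓ → 374
sku=A51: ✗
sku=A71: ✓ → 117
sku=A73: ✗
sku=A87: ✗
sku=A40: ✗
stock_sum2 = 118 + 336 + 374 + 117 = 945
—
[stock_sum3: stock > 120]
sku=A81: ✗
sku=A38: ✓ → 146
sku=A25: ✗
sku=A35: ✓ → 118
sku=A91: ✓ → 336
sku=A89: ✓ → 374
sku=A51: ✓ → 11
sku=A71: ✓ → 117
sku=A73: ✓ → 274
sku=A87: ✓ → 363
sku=A40: ✗
stock_sum3 = 146 + 118 + 336 + 374 + 11 + 117 + 274 + 363 = 1739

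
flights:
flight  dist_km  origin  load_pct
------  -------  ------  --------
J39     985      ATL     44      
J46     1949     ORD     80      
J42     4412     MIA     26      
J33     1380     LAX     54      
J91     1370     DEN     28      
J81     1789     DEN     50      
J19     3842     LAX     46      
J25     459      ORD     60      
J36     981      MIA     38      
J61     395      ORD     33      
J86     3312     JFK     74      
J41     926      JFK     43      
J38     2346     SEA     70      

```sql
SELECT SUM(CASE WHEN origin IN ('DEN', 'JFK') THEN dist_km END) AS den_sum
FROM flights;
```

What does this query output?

flight=J39: ✗
flight=J46: ✗
flight=J42: ✗
flight=J33: ✗
flight=J91: ✓ → 1370
flight=J81: ✓ → 1789
flight=J19: ✗
flight=J25: ✗
flight=J36: ✗
flight=J61: ✗
flight=J86: ✓ → 3312
flight=J41: ✓ → 926
flight=J38: ✗
den_sum = 1370 + 1789 + 3312 + 926 = 7397

7397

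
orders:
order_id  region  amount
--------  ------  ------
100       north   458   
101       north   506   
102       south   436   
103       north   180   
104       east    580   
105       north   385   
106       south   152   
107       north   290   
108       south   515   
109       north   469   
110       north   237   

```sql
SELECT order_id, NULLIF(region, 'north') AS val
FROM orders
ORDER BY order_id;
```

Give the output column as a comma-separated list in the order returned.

NULL, NULL, south, NULL, east, NULL, south, NULL, south, NULL, NULL

order_id=100: region=north vs north: equal → NULL
order_id=101: region=north vs north: equal → NULL
order_id=102: region=south vs north: differ → south
order_id=103: region=north vs north: equal → NULL
order_id=104: region=east vs north: differ → east
order_id=105: region=north vs north: equal → NULL
order_id=106: region=south vs north: differ → south
order_id=107: region=north vs north: equal → NULL
order_id=108: region=south vs north: differ → south
order_id=109: region=north vs north: equal → NULL
order_id=110: region=north vs north: equal → NULL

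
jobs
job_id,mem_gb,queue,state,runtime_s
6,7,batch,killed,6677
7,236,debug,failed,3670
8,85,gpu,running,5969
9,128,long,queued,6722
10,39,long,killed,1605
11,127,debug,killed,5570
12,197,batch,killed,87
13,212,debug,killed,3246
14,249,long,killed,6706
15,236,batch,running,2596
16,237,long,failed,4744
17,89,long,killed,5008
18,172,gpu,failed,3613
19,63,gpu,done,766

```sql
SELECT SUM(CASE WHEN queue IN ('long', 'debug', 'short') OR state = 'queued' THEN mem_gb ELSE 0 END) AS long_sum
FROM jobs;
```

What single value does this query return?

1317

job_id=6: ✗
job_id=7: ✓ → 236
job_id=8: ✗
job_id=9: ✓ → 128
job_id=10: ✓ → 39
job_id=11: ✓ → 127
job_id=12: ✗
job_id=13: ✓ → 212
job_id=14: ✓ → 249
job_id=15: ✗
job_id=16: ✓ → 237
job_id=17: ✓ → 89
job_id=18: ✗
job_id=19: ✗
long_sum = 236 + 128 + 39 + 127 + 212 + 249 + 237 + 89 = 1317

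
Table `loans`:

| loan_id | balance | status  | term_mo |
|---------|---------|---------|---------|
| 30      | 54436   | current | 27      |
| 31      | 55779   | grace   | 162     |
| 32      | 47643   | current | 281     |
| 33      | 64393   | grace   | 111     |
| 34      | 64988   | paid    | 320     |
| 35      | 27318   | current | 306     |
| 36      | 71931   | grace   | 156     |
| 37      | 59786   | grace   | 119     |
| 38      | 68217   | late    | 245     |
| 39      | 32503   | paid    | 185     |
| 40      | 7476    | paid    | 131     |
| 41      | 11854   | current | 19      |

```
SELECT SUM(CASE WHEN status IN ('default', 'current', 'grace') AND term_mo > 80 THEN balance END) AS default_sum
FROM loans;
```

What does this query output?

loan_id=30: ✗
loan_id=31: ✓ → 55779
loan_id=32: ✓ → 47643
loan_id=33: ✓ → 64393
loan_id=34: ✗
loan_id=35: ✓ → 27318
loan_id=36: ✓ → 71931
loan_id=37: ✓ → 59786
loan_id=38: ✗
loan_id=39: ✗
loan_id=40: ✗
loan_id=41: ✗
default_sum = 55779 + 47643 + 64393 + 27318 + 71931 + 59786 = 326850

326850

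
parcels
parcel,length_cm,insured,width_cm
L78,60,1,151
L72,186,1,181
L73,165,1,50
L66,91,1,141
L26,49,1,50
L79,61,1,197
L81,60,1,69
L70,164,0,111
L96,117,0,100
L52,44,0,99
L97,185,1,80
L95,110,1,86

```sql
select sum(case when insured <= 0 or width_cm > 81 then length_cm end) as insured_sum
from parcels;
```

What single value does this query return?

833

parcel=L78: ✓ → 60
parcel=L72: ✓ → 186
parcel=L73: ✗
parcel=L66: ✓ → 91
parcel=L26: ✗
parcel=L79: ✓ → 61
parcel=L81: ✗
parcel=L70: ✓ → 164
parcel=L96: ✓ → 117
parcel=L52: ✓ → 44
parcel=L97: ✗
parcel=L95: ✓ → 110
insured_sum = 60 + 186 + 91 + 61 + 164 + 117 + 44 + 110 = 833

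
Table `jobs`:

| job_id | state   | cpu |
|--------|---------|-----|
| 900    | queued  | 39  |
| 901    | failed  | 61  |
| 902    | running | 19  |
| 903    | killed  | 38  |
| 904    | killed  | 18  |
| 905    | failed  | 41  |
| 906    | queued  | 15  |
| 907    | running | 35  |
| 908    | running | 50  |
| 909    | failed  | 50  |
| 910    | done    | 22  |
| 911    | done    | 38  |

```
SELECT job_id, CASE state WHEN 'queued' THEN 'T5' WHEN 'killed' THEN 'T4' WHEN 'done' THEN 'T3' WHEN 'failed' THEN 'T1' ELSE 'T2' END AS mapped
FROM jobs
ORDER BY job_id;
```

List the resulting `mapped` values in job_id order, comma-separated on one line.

T5, T1, T2, T4, T4, T1, T5, T2, T2, T1, T3, T3

job_id=900: state='queued' → T5
job_id=901: state='failed' → T1
job_id=902: ELSE → T2
job_id=903: state='killed' → T4
job_id=904: state='killed' → T4
job_id=905: state='failed' → T1
job_id=906: state='queued' → T5
job_id=907: ELSE → T2
job_id=908: ELSE → T2
job_id=909: state='failed' → T1
job_id=910: state='done' → T3
job_id=911: state='done' → T3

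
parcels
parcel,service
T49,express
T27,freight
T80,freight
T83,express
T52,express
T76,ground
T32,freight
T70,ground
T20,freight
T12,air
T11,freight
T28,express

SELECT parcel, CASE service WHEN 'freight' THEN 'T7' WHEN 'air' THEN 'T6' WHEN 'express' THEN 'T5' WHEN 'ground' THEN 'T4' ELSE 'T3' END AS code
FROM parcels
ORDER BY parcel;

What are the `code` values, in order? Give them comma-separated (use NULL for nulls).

parcel=T11: service='freight' → T7
parcel=T12: service='air' → T6
parcel=T20: service='freight' → T7
parcel=T27: service='freight' → T7
parcel=T28: service='express' → T5
parcel=T32: service='freight' → T7
parcel=T49: service='express' → T5
parcel=T52: service='express' → T5
parcel=T70: service='ground' → T4
parcel=T76: service='ground' → T4
parcel=T80: service='freight' → T7
parcel=T83: service='express' → T5

T7, T6, T7, T7, T5, T7, T5, T5, T4, T4, T7, T5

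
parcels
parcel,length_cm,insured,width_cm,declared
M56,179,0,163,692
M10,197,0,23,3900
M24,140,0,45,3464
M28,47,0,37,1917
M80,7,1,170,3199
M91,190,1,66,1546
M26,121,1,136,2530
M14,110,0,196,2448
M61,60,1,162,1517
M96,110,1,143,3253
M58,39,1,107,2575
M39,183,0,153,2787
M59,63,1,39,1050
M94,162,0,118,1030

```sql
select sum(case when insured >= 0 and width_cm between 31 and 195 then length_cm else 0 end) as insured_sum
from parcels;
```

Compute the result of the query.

1301

parcel=M56: ✓ → 179
parcel=M10: ✗
parcel=M24: ✓ → 140
parcel=M28: ✓ → 47
parcel=M80: ✓ → 7
parcel=M91: ✓ → 190
parcel=M26: ✓ → 121
parcel=M14: ✗
parcel=M61: ✓ → 60
parcel=M96: ✓ → 110
parcel=M58: ✓ → 39
parcel=M39: ✓ → 183
parcel=M59: ✓ → 63
parcel=M94: ✓ → 162
insured_sum = 179 + 140 + 47 + 7 + 190 + 121 + 60 + 110 + 39 + 183 + 63 + 162 = 1301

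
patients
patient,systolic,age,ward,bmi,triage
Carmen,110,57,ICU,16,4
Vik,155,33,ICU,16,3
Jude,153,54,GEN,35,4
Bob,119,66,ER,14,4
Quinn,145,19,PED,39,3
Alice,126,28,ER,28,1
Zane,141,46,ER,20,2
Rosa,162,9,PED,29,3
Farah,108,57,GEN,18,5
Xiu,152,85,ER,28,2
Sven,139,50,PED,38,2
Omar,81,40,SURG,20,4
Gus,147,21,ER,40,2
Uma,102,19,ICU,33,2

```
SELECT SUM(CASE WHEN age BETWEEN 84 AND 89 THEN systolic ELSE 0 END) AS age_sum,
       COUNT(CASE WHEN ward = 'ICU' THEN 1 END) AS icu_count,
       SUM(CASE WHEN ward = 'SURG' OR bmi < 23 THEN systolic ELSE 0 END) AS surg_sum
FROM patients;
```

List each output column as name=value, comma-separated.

[age_sum: age BETWEEN 84 AND 89]
patient=Carmen: ✗
patient=Vik: ✗
patient=Jude: ✗
patient=Bob: ✗
patient=Quinn: ✗
patient=Alice: ✗
patient=Zane: ✗
patient=Rosa: ✗
patient=Farah: ✗
patient=Xiu: ✓ → 152
patient=Sven: ✗
patient=Omar: ✗
patient=Gus: ✗
patient=Uma: ✗
age_sum = 152
—
[icu_count: ward = 'ICU']
patient=Carmen: ✓ → 1
patient=Vik: ✓ → 1
patient=Jude: ✗
patient=Bob: ✗
patient=Quinn: ✗
patient=Alice: ✗
patient=Zane: ✗
patient=Rosa: ✗
patient=Farah: ✗
patient=Xiu: ✗
patient=Sven: ✗
patient=Omar: ✗
patient=Gus: ✗
patient=Uma: ✓ → 1
icu_count = COUNT(1, 1, 1) = 3
—
[surg_sum: ward = 'SURG' OR bmi < 23]
patient=Carmen: ✓ → 110
patient=Vik: ✓ → 155
patient=Jude: ✗
patient=Bob: ✓ → 119
patient=Quinn: ✗
patient=Alice: ✗
patient=Zane: ✓ → 141
patient=Rosa: ✗
patient=Farah: ✓ → 108
patient=Xiu: ✗
patient=Sven: ✗
patient=Omar: ✓ → 81
patient=Gus: ✗
patient=Uma: ✗
surg_sum = 110 + 155 + 119 + 141 + 108 + 81 = 714

age_sum=152, icu_count=3, surg_sum=714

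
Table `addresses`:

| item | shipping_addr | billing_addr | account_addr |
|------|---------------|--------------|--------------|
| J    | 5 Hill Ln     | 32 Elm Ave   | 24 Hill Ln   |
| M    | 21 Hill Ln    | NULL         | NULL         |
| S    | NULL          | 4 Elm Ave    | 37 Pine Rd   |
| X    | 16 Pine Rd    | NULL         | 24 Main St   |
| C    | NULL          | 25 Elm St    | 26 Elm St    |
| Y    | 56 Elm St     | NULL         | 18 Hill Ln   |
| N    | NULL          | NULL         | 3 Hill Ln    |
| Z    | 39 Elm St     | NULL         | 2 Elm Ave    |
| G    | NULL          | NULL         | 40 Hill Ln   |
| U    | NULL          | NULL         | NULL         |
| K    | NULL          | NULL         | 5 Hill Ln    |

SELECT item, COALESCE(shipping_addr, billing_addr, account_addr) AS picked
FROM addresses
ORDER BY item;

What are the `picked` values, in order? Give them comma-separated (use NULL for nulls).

item=C: shipping_addr=NULL, billing_addr=25 Elm St → 25 Elm St
item=G: shipping_addr=NULL, billing_addr=NULL, account_addr=40 Hill Ln → 40 Hill Ln
item=J: shipping_addr=5 Hill Ln → 5 Hill Ln
item=K: shipping_addr=NULL, billing_addr=NULL, account_addr=5 Hill Ln → 5 Hill Ln
item=M: shipping_addr=21 Hill Ln → 21 Hill Ln
item=N: shipping_addr=NULL, billing_addr=NULL, account_addr=3 Hill Ln → 3 Hill Ln
item=S: shipping_addr=NULL, billing_addr=4 Elm Ave → 4 Elm Ave
item=U: shipping_addr=NULL, billing_addr=NULL, account_addr=NULL (all NULL) → NULL
item=X: shipping_addr=16 Pine Rd → 16 Pine Rd
item=Y: shipping_addr=56 Elm St → 56 Elm St
item=Z: shipping_addr=39 Elm St → 39 Elm St

25 Elm St, 40 Hill Ln, 5 Hill Ln, 5 Hill Ln, 21 Hill Ln, 3 Hill Ln, 4 Elm Ave, NULL, 16 Pine Rd, 56 Elm St, 39 Elm St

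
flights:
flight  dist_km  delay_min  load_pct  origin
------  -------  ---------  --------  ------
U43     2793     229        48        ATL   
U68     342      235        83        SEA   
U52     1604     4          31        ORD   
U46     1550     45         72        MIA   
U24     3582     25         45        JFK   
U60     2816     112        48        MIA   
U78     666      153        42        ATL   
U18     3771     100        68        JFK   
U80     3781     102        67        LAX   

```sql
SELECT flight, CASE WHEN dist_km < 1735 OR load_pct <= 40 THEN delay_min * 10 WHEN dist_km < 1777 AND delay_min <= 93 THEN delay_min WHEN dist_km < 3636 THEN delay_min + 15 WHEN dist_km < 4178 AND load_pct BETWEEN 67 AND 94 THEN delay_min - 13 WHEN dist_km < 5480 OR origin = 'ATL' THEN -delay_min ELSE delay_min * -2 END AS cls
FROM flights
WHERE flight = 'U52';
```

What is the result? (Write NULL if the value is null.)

flight = U52: dist_km=1604, delay_min=4, load_pct=31, origin=ORD.
dist_km < 1735 OR load_pct <= 40 → true → 40

40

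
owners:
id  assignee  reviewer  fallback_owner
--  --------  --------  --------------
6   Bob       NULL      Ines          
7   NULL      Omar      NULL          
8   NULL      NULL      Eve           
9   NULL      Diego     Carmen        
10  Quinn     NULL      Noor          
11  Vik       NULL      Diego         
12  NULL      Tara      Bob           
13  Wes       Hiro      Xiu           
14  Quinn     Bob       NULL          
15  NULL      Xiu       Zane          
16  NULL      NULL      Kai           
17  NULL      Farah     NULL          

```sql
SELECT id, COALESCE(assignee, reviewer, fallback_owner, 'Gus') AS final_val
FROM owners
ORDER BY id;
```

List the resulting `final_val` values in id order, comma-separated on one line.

Bob, Omar, Eve, Diego, Quinn, Vik, Tara, Wes, Quinn, Xiu, Kai, Farah

id=6: assignee=Bob → Bob
id=7: assignee=NULL, reviewer=Omar → Omar
id=8: assignee=NULL, reviewer=NULL, fallback_owner=Eve → Eve
id=9: assignee=NULL, reviewer=Diego → Diego
id=10: assignee=Quinn → Quinn
id=11: assignee=Vik → Vik
id=12: assignee=NULL, reviewer=Tara → Tara
id=13: assignee=Wes → Wes
id=14: assignee=Quinn → Quinn
id=15: assignee=NULL, reviewer=Xiu → Xiu
id=16: assignee=NULL, reviewer=NULL, fallback_owner=Kai → Kai
id=17: assignee=NULL, reviewer=Farah → Farah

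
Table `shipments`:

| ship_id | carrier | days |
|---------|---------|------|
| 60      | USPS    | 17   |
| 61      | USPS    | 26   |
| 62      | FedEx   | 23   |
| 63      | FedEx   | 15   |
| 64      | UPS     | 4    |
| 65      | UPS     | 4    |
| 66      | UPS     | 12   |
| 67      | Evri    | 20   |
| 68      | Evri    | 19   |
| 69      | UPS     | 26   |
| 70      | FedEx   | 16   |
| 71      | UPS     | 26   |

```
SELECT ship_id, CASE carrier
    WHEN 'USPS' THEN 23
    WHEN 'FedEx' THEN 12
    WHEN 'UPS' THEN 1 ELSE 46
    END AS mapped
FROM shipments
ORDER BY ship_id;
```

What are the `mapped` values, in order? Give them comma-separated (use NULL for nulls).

23, 23, 12, 12, 1, 1, 1, 46, 46, 1, 12, 1

ship_id=60: carrier='USPS' → 23
ship_id=61: carrier='USPS' → 23
ship_id=62: carrier='FedEx' → 12
ship_id=63: carrier='FedEx' → 12
ship_id=64: carrier='UPS' → 1
ship_id=65: carrier='UPS' → 1
ship_id=66: carrier='UPS' → 1
ship_id=67: ELSE → 46
ship_id=68: ELSE → 46
ship_id=69: carrier='UPS' → 1
ship_id=70: carrier='FedEx' → 12
ship_id=71: carrier='UPS' → 1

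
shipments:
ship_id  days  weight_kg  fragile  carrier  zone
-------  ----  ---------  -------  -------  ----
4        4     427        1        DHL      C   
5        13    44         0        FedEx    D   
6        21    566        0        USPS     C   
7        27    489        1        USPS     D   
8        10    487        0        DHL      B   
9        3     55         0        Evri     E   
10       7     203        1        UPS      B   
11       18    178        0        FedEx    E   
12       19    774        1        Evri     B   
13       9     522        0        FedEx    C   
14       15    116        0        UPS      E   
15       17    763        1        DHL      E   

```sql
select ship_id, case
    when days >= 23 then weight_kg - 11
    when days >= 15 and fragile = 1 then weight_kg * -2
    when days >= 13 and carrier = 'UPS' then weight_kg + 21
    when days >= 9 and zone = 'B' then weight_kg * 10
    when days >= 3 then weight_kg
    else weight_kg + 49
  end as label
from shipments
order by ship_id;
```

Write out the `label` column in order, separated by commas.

427, 44, 566, 478, 4870, 55, 203, 178, -1548, 522, 137, -1526

ship_id=4: days >= 3 → 427
ship_id=5: days >= 3 → 44
ship_id=6: days >= 3 → 566
ship_id=7: days >= 23 → 478
ship_id=8: days >= 9 and zone = 'B' → 4870
ship_id=9: days >= 3 → 55
ship_id=10: days >= 3 → 203
ship_id=11: days >= 3 → 178
ship_id=12: days >= 15 and fragile = 1 → -1548
ship_id=13: days >= 3 → 522
ship_id=14: days >= 13 and carrier = 'UPS' → 137
ship_id=15: days >= 15 and fragile = 1 → -1526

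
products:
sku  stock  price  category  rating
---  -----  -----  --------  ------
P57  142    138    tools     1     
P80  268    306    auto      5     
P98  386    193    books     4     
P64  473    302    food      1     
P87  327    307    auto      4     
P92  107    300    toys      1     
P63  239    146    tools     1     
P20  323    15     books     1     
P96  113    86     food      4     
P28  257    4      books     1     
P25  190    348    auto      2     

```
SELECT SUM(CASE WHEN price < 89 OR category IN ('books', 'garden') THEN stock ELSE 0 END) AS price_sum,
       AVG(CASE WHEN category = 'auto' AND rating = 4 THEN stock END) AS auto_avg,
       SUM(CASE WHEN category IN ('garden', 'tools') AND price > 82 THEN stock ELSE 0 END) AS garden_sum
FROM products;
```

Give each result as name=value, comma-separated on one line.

[price_sum: price < 89 OR category IN ('books', 'garden')]
sku=P57: ✗
sku=P80: ✗
sku=P98: ✓ → 386
sku=P64: ✗
sku=P87: ✗
sku=P92: ✗
sku=P63: ✗
sku=P20: ✓ → 323
sku=P96: ✓ → 113
sku=P28: ✓ → 257
sku=P25: ✗
price_sum = 386 + 323 + 113 + 257 = 1079
—
[auto_avg: category = 'auto' AND rating = 4]
sku=P57: ✗
sku=P80: ✗
sku=P98: ✗
sku=P64: ✗
sku=P87: ✓ → 327
sku=P92: ✗
sku=P63: ✗
sku=P20: ✗
sku=P96: ✗
sku=P28: ✗
sku=P25: ✗
auto_avg = 327
—
[garden_sum: category IN ('garden', 'tools') AND price > 82]
sku=P57: ✓ → 142
sku=P80: ✗
sku=P98: ✗
sku=P64: ✗
sku=P87: ✗
sku=P92: ✗
sku=P63: ✓ → 239
sku=P20: ✗
sku=P96: ✗
sku=P28: ✗
sku=P25: ✗
garden_sum = 142 + 239 = 381

price_sum=1079, auto_avg=327, garden_sum=381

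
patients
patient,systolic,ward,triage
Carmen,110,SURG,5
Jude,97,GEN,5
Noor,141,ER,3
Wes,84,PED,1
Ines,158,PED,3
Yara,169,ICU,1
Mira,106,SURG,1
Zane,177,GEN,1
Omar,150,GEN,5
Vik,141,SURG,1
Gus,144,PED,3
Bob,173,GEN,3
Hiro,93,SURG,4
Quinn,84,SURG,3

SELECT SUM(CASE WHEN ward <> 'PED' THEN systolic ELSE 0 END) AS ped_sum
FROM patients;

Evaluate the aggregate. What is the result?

1441

patient=Carmen: ✓ → 110
patient=Jude: ✓ → 97
patient=Noor: ✓ → 141
patient=Wes: ✗
patient=Ines: ✗
patient=Yara: ✓ → 169
patient=Mira: ✓ → 106
patient=Zane: ✓ → 177
patient=Omar: ✓ → 150
patient=Vik: ✓ → 141
patient=Gus: ✗
patient=Bob: ✓ → 173
patient=Hiro: ✓ → 93
patient=Quinn: ✓ → 84
ped_sum = 110 + 97 + 141 + 169 + 106 + 177 + 150 + 141 + 173 + 93 + 84 = 1441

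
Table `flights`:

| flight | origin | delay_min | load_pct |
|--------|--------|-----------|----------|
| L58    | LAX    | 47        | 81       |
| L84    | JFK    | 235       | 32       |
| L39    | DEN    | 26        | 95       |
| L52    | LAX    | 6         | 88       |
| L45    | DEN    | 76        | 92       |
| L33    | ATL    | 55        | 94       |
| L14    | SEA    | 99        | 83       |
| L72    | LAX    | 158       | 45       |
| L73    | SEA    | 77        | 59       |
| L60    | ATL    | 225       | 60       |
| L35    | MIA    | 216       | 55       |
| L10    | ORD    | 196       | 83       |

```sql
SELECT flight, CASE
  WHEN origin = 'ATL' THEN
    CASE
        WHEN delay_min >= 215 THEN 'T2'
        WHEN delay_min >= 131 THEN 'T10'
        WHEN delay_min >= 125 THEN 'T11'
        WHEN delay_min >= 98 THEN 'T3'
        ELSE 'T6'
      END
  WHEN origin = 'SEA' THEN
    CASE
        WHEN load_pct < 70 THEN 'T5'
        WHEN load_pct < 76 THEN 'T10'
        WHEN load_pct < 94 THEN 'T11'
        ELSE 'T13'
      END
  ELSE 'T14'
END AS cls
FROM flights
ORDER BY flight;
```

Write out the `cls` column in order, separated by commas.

flight=L10: origin='ORD' → outer ELSE → T14
flight=L14: origin='SEA' → inner[load_pct < 94] → T11
flight=L33: origin='ATL' → inner[ELSE] → T6
flight=L35: origin='MIA' → outer ELSE → T14
flight=L39: origin='DEN' → outer ELSE → T14
flight=L45: origin='DEN' → outer ELSE → T14
flight=L52: origin='LAX' → outer ELSE → T14
flight=L58: origin='LAX' → outer ELSE → T14
flight=L60: origin='ATL' → inner[delay_min >= 215] → T2
flight=L72: origin='LAX' → outer ELSE → T14
flight=L73: origin='SEA' → inner[load_pct < 70] → T5
flight=L84: origin='JFK' → outer ELSE → T14

T14, T11, T6, T14, T14, T14, T14, T14, T2, T14, T5, T14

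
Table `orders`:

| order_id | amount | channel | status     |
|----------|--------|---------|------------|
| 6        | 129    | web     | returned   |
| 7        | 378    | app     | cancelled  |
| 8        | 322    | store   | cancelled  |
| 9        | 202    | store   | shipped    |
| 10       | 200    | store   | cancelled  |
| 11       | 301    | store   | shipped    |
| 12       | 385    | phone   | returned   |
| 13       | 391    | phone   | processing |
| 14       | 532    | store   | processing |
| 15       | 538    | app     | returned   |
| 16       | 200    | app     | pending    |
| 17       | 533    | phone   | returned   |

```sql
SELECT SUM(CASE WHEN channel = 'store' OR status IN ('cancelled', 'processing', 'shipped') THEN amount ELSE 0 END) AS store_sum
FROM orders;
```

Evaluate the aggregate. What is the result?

order_id=6: ✗
order_id=7: ✓ → 378
order_id=8: ✓ → 322
order_id=9: ✓ → 202
order_id=10: ✓ → 200
order_id=11: ✓ → 301
order_id=12: ✗
order_id=13: ✓ → 391
order_id=14: ✓ → 532
order_id=15: ✗
order_id=16: ✗
order_id=17: ✗
store_sum = 378 + 322 + 202 + 200 + 301 + 391 + 532 = 2326

2326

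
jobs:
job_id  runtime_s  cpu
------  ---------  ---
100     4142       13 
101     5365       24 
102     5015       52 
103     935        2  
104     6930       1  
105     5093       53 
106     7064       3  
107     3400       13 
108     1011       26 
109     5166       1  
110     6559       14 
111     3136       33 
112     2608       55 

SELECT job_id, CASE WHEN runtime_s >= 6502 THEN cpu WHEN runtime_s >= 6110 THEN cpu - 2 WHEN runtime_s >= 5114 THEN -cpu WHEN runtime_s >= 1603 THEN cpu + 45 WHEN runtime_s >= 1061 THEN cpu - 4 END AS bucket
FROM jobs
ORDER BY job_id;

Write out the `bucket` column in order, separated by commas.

job_id=100: runtime_s >= 1603 → 58
job_id=101: runtime_s >= 5114 → -24
job_id=102: runtime_s >= 1603 → 97
job_id=103: (no match → NULL) → NULL
job_id=104: runtime_s >= 6502 → 1
job_id=105: runtime_s >= 1603 → 98
job_id=106: runtime_s >= 6502 → 3
job_id=107: runtime_s >= 1603 → 58
job_id=108: (no match → NULL) → NULL
job_id=109: runtime_s >= 5114 → -1
job_id=110: runtime_s >= 6502 → 14
job_id=111: runtime_s >= 1603 → 78
job_id=112: runtime_s >= 1603 → 100

58, -24, 97, NULL, 1, 98, 3, 58, NULL, -1, 14, 78, 100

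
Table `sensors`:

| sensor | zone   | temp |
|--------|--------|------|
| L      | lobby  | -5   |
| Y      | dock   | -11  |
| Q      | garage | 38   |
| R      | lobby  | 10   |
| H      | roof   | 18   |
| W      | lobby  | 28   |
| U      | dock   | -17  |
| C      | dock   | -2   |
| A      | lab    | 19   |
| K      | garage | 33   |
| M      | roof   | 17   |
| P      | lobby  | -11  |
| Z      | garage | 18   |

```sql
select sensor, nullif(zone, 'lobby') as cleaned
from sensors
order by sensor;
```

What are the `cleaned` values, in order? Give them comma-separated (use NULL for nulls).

sensor=A: zone=lab vs lobby: differ → lab
sensor=C: zone=dock vs lobby: differ → dock
sensor=H: zone=roof vs lobby: differ → roof
sensor=K: zone=garage vs lobby: differ → garage
sensor=L: zone=lobby vs lobby: equal → NULL
sensor=M: zone=roof vs lobby: differ → roof
sensor=P: zone=lobby vs lobby: equal → NULL
sensor=Q: zone=garage vs lobby: differ → garage
sensor=R: zone=lobby vs lobby: equal → NULL
sensor=U: zone=dock vs lobby: differ → dock
sensor=W: zone=lobby vs lobby: equal → NULL
sensor=Y: zone=dock vs lobby: differ → dock
sensor=Z: zone=garage vs lobby: differ → garage

lab, dock, roof, garage, NULL, roof, NULL, garage, NULL, dock, NULL, dock, garage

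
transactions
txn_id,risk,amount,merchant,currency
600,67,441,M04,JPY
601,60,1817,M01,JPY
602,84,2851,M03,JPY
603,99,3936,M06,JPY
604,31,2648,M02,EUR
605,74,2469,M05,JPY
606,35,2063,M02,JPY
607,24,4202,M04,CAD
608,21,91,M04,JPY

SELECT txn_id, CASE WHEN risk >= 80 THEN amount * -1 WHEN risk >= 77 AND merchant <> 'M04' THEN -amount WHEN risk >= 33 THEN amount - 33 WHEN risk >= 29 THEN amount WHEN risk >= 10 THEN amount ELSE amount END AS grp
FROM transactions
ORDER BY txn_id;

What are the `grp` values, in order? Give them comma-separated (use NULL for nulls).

408, 1784, -2851, -3936, 2648, 2436, 2030, 4202, 91

txn_id=600: risk >= 33 → 408
txn_id=601: risk >= 33 → 1784
txn_id=602: risk >= 80 → -2851
txn_id=603: risk >= 80 → -3936
txn_id=604: risk >= 29 → 2648
txn_id=605: risk >= 33 → 2436
txn_id=606: risk >= 33 → 2030
txn_id=607: risk >= 10 → 4202
txn_id=608: risk >= 10 → 91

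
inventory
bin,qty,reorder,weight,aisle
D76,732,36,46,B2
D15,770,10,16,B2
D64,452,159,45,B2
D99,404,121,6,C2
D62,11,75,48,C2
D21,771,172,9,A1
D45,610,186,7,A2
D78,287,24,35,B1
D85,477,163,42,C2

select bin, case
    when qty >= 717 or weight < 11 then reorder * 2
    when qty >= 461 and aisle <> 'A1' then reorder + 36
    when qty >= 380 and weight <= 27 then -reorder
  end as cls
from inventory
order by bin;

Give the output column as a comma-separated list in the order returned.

bin=D15: qty >= 717 or weight < 11 → 20
bin=D21: qty >= 717 or weight < 11 → 344
bin=D45: qty >= 717 or weight < 11 → 372
bin=D62: (no match → NULL) → NULL
bin=D64: (no match → NULL) → NULL
bin=D76: qty >= 717 or weight < 11 → 72
bin=D78: (no match → NULL) → NULL
bin=D85: qty >= 461 and aisle <> 'A1' → 199
bin=D99: qty >= 717 or weight < 11 → 242

20, 344, 372, NULL, NULL, 72, NULL, 199, 242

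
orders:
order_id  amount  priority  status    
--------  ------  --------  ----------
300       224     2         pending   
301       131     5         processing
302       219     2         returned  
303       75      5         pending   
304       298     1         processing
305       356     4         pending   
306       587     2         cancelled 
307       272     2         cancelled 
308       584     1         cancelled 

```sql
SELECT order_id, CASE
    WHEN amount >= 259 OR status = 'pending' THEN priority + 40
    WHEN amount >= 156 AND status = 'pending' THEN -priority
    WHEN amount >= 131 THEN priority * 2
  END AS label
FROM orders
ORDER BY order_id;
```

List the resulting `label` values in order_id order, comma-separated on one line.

42, 10, 4, 45, 41, 44, 42, 42, 41

order_id=300: amount >= 259 OR status = 'pending' → 42
order_id=301: amount >= 131 → 10
order_id=302: amount >= 131 → 4
order_id=303: amount >= 259 OR status = 'pending' → 45
order_id=304: amount >= 259 OR status = 'pending' → 41
order_id=305: amount >= 259 OR status = 'pending' → 44
order_id=306: amount >= 259 OR status = 'pending' → 42
order_id=307: amount >= 259 OR status = 'pending' → 42
order_id=308: amount >= 259 OR status = 'pending' → 41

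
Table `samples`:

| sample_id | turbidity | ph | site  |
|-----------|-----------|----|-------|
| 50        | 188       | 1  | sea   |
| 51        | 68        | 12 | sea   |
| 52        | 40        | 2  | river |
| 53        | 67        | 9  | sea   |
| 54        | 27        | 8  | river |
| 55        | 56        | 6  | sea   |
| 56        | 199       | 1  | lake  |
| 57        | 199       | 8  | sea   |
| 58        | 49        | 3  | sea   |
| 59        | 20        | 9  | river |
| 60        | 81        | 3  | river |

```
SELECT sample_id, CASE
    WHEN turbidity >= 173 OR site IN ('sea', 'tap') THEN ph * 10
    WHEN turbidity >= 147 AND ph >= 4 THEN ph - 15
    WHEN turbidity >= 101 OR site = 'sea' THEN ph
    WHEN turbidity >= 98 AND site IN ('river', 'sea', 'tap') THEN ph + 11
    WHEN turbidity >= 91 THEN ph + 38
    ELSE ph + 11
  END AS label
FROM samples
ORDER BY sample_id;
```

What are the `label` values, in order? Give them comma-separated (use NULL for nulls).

10, 120, 13, 90, 19, 60, 10, 80, 30, 20, 14

sample_id=50: turbidity >= 173 OR site IN ('sea', 'tap') → 10
sample_id=51: turbidity >= 173 OR site IN ('sea', 'tap') → 120
sample_id=52: ELSE → 13
sample_id=53: turbidity >= 173 OR site IN ('sea', 'tap') → 90
sample_id=54: ELSE → 19
sample_id=55: turbidity >= 173 OR site IN ('sea', 'tap') → 60
sample_id=56: turbidity >= 173 OR site IN ('sea', 'tap') → 10
sample_id=57: turbidity >= 173 OR site IN ('sea', 'tap') → 80
sample_id=58: turbidity >= 173 OR site IN ('sea', 'tap') → 30
sample_id=59: ELSE → 20
sample_id=60: ELSE → 14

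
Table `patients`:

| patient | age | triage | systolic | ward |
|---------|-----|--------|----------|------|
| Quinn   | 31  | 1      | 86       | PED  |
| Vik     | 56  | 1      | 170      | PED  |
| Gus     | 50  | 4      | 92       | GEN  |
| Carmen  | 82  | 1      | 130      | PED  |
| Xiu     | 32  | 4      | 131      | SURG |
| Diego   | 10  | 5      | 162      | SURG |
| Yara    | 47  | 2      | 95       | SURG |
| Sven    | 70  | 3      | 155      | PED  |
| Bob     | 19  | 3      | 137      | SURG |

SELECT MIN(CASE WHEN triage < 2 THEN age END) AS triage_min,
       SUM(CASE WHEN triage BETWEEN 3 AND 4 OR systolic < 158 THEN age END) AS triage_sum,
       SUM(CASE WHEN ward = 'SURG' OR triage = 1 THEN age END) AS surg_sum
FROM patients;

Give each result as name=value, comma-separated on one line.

[triage_min: triage < 2]
patient=Quinn: ✓ → 31
patient=Vik: ✓ → 56
patient=Gus: ✗
patient=Carmen: ✓ → 82
patient=Xiu: ✗
patient=Diego: ✗
patient=Yara: ✗
patient=Sven: ✗
patient=Bob: ✗
triage_min = MIN(31, 56, 82) = 31
—
[triage_sum: triage BETWEEN 3 AND 4 OR systolic < 158]
patient=Quinn: ✓ → 31
patient=Vik: ✗
patient=Gus: ✓ → 50
patient=Carmen: ✓ → 82
patient=Xiu: ✓ → 32
patient=Diego: ✗
patient=Yara: ✓ → 47
patient=Sven: ✓ → 70
patient=Bob: ✓ → 19
triage_sum = 31 + 50 + 82 + 32 + 47 + 70 + 19 = 331
—
[surg_sum: ward = 'SURG' OR triage = 1]
patient=Quinn: ✓ → 31
patient=Vik: ✓ → 56
patient=Gus: ✗
patient=Carmen: ✓ → 82
patient=Xiu: ✓ → 32
patient=Diego: ✓ → 10
patient=Yara: ✓ → 47
patient=Sven: ✗
patient=Bob: ✓ → 19
surg_sum = 31 + 56 + 82 + 32 + 10 + 47 + 19 = 277

triage_min=31, triage_sum=331, surg_sum=277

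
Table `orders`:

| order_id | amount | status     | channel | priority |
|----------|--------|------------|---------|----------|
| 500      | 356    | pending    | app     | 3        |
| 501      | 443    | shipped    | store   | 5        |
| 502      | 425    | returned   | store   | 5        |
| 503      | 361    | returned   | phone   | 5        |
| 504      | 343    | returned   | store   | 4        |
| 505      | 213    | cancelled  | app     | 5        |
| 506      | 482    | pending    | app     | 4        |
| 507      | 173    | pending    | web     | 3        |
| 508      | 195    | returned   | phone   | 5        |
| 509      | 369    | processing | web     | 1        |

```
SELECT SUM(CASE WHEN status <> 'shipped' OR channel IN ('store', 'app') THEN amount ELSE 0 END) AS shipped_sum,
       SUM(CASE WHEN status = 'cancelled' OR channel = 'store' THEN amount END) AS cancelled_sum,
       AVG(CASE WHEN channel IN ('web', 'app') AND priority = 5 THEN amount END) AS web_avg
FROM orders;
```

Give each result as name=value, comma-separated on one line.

[shipped_sum: status <> 'shipped' OR channel IN ('store', 'app')]
order_id=500: ✓ → 356
order_id=501: ✓ → 443
order_id=502: ✓ → 425
order_id=503: ✓ → 361
order_id=504: ✓ → 343
order_id=505: ✓ → 213
order_id=506: ✓ → 482
order_id=507: ✓ → 173
order_id=508: ✓ → 195
order_id=509: ✓ → 369
shipped_sum = 356 + 443 + 425 + 361 + 343 + 213 + 482 + 173 + 195 + 369 = 3360
—
[cancelled_sum: status = 'cancelled' OR channel = 'store']
order_id=500: ✗
order_id=501: ✓ → 443
order_id=502: ✓ → 425
order_id=503: ✗
order_id=504: ✓ → 343
order_id=505: ✓ → 213
order_id=506: ✗
order_id=507: ✗
order_id=508: ✗
order_id=509: ✗
cancelled_sum = 443 + 425 + 343 + 213 = 1424
—
[web_avg: channel IN ('web', 'app') AND priority = 5]
order_id=500: ✗
order_id=501: ✗
order_id=502: ✗
order_id=503: ✗
order_id=504: ✗
order_id=505: ✓ → 213
order_id=506: ✗
order_id=507: ✗
order_id=508: ✗
order_id=509: ✗
web_avg = 213

shipped_sum=3360, cancelled_sum=1424, web_avg=213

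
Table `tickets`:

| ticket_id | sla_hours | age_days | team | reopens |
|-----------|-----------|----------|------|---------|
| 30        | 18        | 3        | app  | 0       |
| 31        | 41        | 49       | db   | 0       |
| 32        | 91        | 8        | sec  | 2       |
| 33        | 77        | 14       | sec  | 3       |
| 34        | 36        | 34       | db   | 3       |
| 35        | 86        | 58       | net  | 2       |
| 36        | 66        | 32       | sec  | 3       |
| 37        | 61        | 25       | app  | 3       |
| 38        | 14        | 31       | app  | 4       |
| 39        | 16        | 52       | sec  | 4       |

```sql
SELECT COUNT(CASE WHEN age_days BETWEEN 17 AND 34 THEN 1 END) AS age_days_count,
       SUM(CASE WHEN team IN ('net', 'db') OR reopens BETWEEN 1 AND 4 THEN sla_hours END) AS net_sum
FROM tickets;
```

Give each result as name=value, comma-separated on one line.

[age_days_count: age_days BETWEEN 17 AND 34]
ticket_id=30: ✗
ticket_id=31: ✗
ticket_id=32: ✗
ticket_id=33: ✗
ticket_id=34: ✓ → 1
ticket_id=35: ✗
ticket_id=36: ✓ → 1
ticket_id=37: ✓ → 1
ticket_id=38: ✓ → 1
ticket_id=39: ✗
age_days_count = COUNT(1, 1, 1, 1) = 4
—
[net_sum: team IN ('net', 'db') OR reopens BETWEEN 1 AND 4]
ticket_id=30: ✗
ticket_id=31: ✓ → 41
ticket_id=32: ✓ → 91
ticket_id=33: ✓ → 77
ticket_id=34: ✓ → 36
ticket_id=35: ✓ → 86
ticket_id=36: ✓ → 66
ticket_id=37: ✓ → 61
ticket_id=38: ✓ → 14
ticket_id=39: ✓ → 16
net_sum = 41 + 91 + 77 + 36 + 86 + 66 + 61 + 14 + 16 = 488

age_days_count=4, net_sum=488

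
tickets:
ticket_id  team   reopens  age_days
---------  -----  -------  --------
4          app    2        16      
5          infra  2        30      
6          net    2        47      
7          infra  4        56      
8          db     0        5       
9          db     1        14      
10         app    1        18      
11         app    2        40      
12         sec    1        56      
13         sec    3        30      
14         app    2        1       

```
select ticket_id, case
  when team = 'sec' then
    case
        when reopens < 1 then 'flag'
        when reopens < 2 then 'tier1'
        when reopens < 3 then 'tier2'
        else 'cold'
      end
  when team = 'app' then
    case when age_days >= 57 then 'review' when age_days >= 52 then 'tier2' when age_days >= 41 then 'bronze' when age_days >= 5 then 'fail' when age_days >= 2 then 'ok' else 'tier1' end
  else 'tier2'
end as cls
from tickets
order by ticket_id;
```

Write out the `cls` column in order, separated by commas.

ticket_id=4: team='app' → inner[age_days >= 5] → fail
ticket_id=5: team='infra' → outer ELSE → tier2
ticket_id=6: team='net' → outer ELSE → tier2
ticket_id=7: team='infra' → outer ELSE → tier2
ticket_id=8: team='db' → outer ELSE → tier2
ticket_id=9: team='db' → outer ELSE → tier2
ticket_id=10: team='app' → inner[age_days >= 5] → fail
ticket_id=11: team='app' → inner[age_days >= 5] → fail
ticket_id=12: team='sec' → inner[reopens < 2] → tier1
ticket_id=13: team='sec' → inner[ELSE] → cold
ticket_id=14: team='app' → inner[ELSE] → tier1

fail, tier2, tier2, tier2, tier2, tier2, fail, fail, tier1, cold, tier1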